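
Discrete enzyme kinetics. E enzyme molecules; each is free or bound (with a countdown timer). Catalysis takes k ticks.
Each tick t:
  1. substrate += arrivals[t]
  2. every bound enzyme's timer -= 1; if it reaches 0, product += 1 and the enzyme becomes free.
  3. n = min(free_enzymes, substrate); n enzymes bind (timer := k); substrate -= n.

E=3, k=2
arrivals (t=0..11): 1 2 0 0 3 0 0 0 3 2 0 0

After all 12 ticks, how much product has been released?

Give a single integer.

Answer: 9

Derivation:
t=0: arr=1 -> substrate=0 bound=1 product=0
t=1: arr=2 -> substrate=0 bound=3 product=0
t=2: arr=0 -> substrate=0 bound=2 product=1
t=3: arr=0 -> substrate=0 bound=0 product=3
t=4: arr=3 -> substrate=0 bound=3 product=3
t=5: arr=0 -> substrate=0 bound=3 product=3
t=6: arr=0 -> substrate=0 bound=0 product=6
t=7: arr=0 -> substrate=0 bound=0 product=6
t=8: arr=3 -> substrate=0 bound=3 product=6
t=9: arr=2 -> substrate=2 bound=3 product=6
t=10: arr=0 -> substrate=0 bound=2 product=9
t=11: arr=0 -> substrate=0 bound=2 product=9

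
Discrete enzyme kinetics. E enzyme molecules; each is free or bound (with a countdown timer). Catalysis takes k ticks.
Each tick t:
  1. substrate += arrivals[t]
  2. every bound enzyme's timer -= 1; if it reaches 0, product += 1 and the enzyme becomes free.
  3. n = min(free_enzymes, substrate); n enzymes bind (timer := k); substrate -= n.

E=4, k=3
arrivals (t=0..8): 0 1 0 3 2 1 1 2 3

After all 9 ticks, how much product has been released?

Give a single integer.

Answer: 5

Derivation:
t=0: arr=0 -> substrate=0 bound=0 product=0
t=1: arr=1 -> substrate=0 bound=1 product=0
t=2: arr=0 -> substrate=0 bound=1 product=0
t=3: arr=3 -> substrate=0 bound=4 product=0
t=4: arr=2 -> substrate=1 bound=4 product=1
t=5: arr=1 -> substrate=2 bound=4 product=1
t=6: arr=1 -> substrate=0 bound=4 product=4
t=7: arr=2 -> substrate=1 bound=4 product=5
t=8: arr=3 -> substrate=4 bound=4 product=5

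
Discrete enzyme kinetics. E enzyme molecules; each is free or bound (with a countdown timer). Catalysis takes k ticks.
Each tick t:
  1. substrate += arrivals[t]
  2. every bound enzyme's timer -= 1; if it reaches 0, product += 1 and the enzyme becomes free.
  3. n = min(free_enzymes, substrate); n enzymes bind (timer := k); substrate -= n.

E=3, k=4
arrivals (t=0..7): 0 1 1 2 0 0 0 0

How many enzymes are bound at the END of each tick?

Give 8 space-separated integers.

t=0: arr=0 -> substrate=0 bound=0 product=0
t=1: arr=1 -> substrate=0 bound=1 product=0
t=2: arr=1 -> substrate=0 bound=2 product=0
t=3: arr=2 -> substrate=1 bound=3 product=0
t=4: arr=0 -> substrate=1 bound=3 product=0
t=5: arr=0 -> substrate=0 bound=3 product=1
t=6: arr=0 -> substrate=0 bound=2 product=2
t=7: arr=0 -> substrate=0 bound=1 product=3

Answer: 0 1 2 3 3 3 2 1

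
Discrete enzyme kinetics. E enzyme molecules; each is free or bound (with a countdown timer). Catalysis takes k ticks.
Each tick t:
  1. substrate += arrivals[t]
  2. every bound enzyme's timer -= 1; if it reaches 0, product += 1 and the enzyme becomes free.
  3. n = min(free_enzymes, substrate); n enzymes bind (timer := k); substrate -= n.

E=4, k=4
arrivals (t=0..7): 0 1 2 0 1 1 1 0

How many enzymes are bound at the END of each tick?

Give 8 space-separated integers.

Answer: 0 1 3 3 4 4 3 3

Derivation:
t=0: arr=0 -> substrate=0 bound=0 product=0
t=1: arr=1 -> substrate=0 bound=1 product=0
t=2: arr=2 -> substrate=0 bound=3 product=0
t=3: arr=0 -> substrate=0 bound=3 product=0
t=4: arr=1 -> substrate=0 bound=4 product=0
t=5: arr=1 -> substrate=0 bound=4 product=1
t=6: arr=1 -> substrate=0 bound=3 product=3
t=7: arr=0 -> substrate=0 bound=3 product=3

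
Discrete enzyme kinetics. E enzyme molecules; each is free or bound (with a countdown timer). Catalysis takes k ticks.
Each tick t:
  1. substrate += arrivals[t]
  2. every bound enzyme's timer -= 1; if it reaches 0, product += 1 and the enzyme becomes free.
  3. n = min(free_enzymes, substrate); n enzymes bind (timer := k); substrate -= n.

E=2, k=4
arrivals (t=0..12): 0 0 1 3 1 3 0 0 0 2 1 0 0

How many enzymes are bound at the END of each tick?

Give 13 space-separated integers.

t=0: arr=0 -> substrate=0 bound=0 product=0
t=1: arr=0 -> substrate=0 bound=0 product=0
t=2: arr=1 -> substrate=0 bound=1 product=0
t=3: arr=3 -> substrate=2 bound=2 product=0
t=4: arr=1 -> substrate=3 bound=2 product=0
t=5: arr=3 -> substrate=6 bound=2 product=0
t=6: arr=0 -> substrate=5 bound=2 product=1
t=7: arr=0 -> substrate=4 bound=2 product=2
t=8: arr=0 -> substrate=4 bound=2 product=2
t=9: arr=2 -> substrate=6 bound=2 product=2
t=10: arr=1 -> substrate=6 bound=2 product=3
t=11: arr=0 -> substrate=5 bound=2 product=4
t=12: arr=0 -> substrate=5 bound=2 product=4

Answer: 0 0 1 2 2 2 2 2 2 2 2 2 2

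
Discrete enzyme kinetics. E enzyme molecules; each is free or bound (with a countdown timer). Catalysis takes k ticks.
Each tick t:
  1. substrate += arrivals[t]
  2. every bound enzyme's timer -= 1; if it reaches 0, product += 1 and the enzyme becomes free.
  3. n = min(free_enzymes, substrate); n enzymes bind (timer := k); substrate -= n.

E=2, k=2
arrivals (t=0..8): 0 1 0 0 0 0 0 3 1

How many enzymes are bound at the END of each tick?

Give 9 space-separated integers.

t=0: arr=0 -> substrate=0 bound=0 product=0
t=1: arr=1 -> substrate=0 bound=1 product=0
t=2: arr=0 -> substrate=0 bound=1 product=0
t=3: arr=0 -> substrate=0 bound=0 product=1
t=4: arr=0 -> substrate=0 bound=0 product=1
t=5: arr=0 -> substrate=0 bound=0 product=1
t=6: arr=0 -> substrate=0 bound=0 product=1
t=7: arr=3 -> substrate=1 bound=2 product=1
t=8: arr=1 -> substrate=2 bound=2 product=1

Answer: 0 1 1 0 0 0 0 2 2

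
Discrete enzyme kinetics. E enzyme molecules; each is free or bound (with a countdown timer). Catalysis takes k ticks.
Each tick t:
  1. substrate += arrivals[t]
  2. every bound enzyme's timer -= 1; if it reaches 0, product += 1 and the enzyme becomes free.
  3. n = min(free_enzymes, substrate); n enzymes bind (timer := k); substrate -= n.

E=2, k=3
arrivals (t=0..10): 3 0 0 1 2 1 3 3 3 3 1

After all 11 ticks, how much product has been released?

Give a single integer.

Answer: 6

Derivation:
t=0: arr=3 -> substrate=1 bound=2 product=0
t=1: arr=0 -> substrate=1 bound=2 product=0
t=2: arr=0 -> substrate=1 bound=2 product=0
t=3: arr=1 -> substrate=0 bound=2 product=2
t=4: arr=2 -> substrate=2 bound=2 product=2
t=5: arr=1 -> substrate=3 bound=2 product=2
t=6: arr=3 -> substrate=4 bound=2 product=4
t=7: arr=3 -> substrate=7 bound=2 product=4
t=8: arr=3 -> substrate=10 bound=2 product=4
t=9: arr=3 -> substrate=11 bound=2 product=6
t=10: arr=1 -> substrate=12 bound=2 product=6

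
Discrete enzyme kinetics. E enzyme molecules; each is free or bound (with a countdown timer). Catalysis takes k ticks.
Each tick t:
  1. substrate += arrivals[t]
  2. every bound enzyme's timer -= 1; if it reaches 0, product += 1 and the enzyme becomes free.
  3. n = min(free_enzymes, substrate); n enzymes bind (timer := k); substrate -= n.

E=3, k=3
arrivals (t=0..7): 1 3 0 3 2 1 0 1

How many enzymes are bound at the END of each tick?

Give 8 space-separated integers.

Answer: 1 3 3 3 3 3 3 3

Derivation:
t=0: arr=1 -> substrate=0 bound=1 product=0
t=1: arr=3 -> substrate=1 bound=3 product=0
t=2: arr=0 -> substrate=1 bound=3 product=0
t=3: arr=3 -> substrate=3 bound=3 product=1
t=4: arr=2 -> substrate=3 bound=3 product=3
t=5: arr=1 -> substrate=4 bound=3 product=3
t=6: arr=0 -> substrate=3 bound=3 product=4
t=7: arr=1 -> substrate=2 bound=3 product=6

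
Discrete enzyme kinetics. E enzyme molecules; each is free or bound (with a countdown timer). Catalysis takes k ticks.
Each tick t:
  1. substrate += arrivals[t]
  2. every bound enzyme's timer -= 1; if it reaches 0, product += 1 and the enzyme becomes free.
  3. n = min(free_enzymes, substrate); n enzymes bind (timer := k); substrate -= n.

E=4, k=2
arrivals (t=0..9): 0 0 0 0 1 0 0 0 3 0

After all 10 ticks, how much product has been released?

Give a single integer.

t=0: arr=0 -> substrate=0 bound=0 product=0
t=1: arr=0 -> substrate=0 bound=0 product=0
t=2: arr=0 -> substrate=0 bound=0 product=0
t=3: arr=0 -> substrate=0 bound=0 product=0
t=4: arr=1 -> substrate=0 bound=1 product=0
t=5: arr=0 -> substrate=0 bound=1 product=0
t=6: arr=0 -> substrate=0 bound=0 product=1
t=7: arr=0 -> substrate=0 bound=0 product=1
t=8: arr=3 -> substrate=0 bound=3 product=1
t=9: arr=0 -> substrate=0 bound=3 product=1

Answer: 1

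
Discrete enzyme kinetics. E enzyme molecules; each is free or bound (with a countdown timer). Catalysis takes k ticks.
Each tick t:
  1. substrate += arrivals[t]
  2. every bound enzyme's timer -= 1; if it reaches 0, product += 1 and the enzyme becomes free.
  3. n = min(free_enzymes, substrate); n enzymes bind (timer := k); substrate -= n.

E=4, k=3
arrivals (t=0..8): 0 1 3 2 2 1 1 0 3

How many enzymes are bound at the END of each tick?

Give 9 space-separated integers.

Answer: 0 1 4 4 4 4 4 4 4

Derivation:
t=0: arr=0 -> substrate=0 bound=0 product=0
t=1: arr=1 -> substrate=0 bound=1 product=0
t=2: arr=3 -> substrate=0 bound=4 product=0
t=3: arr=2 -> substrate=2 bound=4 product=0
t=4: arr=2 -> substrate=3 bound=4 product=1
t=5: arr=1 -> substrate=1 bound=4 product=4
t=6: arr=1 -> substrate=2 bound=4 product=4
t=7: arr=0 -> substrate=1 bound=4 product=5
t=8: arr=3 -> substrate=1 bound=4 product=8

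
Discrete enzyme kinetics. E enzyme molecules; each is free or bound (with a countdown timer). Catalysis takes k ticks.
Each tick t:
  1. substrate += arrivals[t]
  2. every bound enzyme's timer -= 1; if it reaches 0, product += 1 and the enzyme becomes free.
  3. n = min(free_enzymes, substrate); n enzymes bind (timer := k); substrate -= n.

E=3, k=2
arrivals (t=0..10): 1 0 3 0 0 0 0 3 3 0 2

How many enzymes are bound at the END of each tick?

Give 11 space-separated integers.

Answer: 1 1 3 3 0 0 0 3 3 3 3

Derivation:
t=0: arr=1 -> substrate=0 bound=1 product=0
t=1: arr=0 -> substrate=0 bound=1 product=0
t=2: arr=3 -> substrate=0 bound=3 product=1
t=3: arr=0 -> substrate=0 bound=3 product=1
t=4: arr=0 -> substrate=0 bound=0 product=4
t=5: arr=0 -> substrate=0 bound=0 product=4
t=6: arr=0 -> substrate=0 bound=0 product=4
t=7: arr=3 -> substrate=0 bound=3 product=4
t=8: arr=3 -> substrate=3 bound=3 product=4
t=9: arr=0 -> substrate=0 bound=3 product=7
t=10: arr=2 -> substrate=2 bound=3 product=7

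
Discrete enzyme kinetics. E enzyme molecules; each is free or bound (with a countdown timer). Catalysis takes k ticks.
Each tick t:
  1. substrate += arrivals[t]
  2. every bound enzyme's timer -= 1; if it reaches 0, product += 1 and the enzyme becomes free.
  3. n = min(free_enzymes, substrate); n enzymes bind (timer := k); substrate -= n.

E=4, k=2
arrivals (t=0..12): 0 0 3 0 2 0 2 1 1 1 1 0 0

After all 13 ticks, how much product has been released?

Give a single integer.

t=0: arr=0 -> substrate=0 bound=0 product=0
t=1: arr=0 -> substrate=0 bound=0 product=0
t=2: arr=3 -> substrate=0 bound=3 product=0
t=3: arr=0 -> substrate=0 bound=3 product=0
t=4: arr=2 -> substrate=0 bound=2 product=3
t=5: arr=0 -> substrate=0 bound=2 product=3
t=6: arr=2 -> substrate=0 bound=2 product=5
t=7: arr=1 -> substrate=0 bound=3 product=5
t=8: arr=1 -> substrate=0 bound=2 product=7
t=9: arr=1 -> substrate=0 bound=2 product=8
t=10: arr=1 -> substrate=0 bound=2 product=9
t=11: arr=0 -> substrate=0 bound=1 product=10
t=12: arr=0 -> substrate=0 bound=0 product=11

Answer: 11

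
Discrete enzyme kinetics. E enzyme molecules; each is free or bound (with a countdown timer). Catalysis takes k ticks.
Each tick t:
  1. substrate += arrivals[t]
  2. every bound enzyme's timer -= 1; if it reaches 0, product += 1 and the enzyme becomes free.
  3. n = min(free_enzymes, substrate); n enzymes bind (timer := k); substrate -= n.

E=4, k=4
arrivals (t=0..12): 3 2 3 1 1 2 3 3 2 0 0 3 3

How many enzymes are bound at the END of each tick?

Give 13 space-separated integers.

t=0: arr=3 -> substrate=0 bound=3 product=0
t=1: arr=2 -> substrate=1 bound=4 product=0
t=2: arr=3 -> substrate=4 bound=4 product=0
t=3: arr=1 -> substrate=5 bound=4 product=0
t=4: arr=1 -> substrate=3 bound=4 product=3
t=5: arr=2 -> substrate=4 bound=4 product=4
t=6: arr=3 -> substrate=7 bound=4 product=4
t=7: arr=3 -> substrate=10 bound=4 product=4
t=8: arr=2 -> substrate=9 bound=4 product=7
t=9: arr=0 -> substrate=8 bound=4 product=8
t=10: arr=0 -> substrate=8 bound=4 product=8
t=11: arr=3 -> substrate=11 bound=4 product=8
t=12: arr=3 -> substrate=11 bound=4 product=11

Answer: 3 4 4 4 4 4 4 4 4 4 4 4 4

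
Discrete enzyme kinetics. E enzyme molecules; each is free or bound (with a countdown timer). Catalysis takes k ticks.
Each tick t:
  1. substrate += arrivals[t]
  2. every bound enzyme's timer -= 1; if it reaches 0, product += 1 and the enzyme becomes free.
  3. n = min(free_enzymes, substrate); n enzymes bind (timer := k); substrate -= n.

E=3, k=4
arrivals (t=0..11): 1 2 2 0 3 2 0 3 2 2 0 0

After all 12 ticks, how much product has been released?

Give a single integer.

t=0: arr=1 -> substrate=0 bound=1 product=0
t=1: arr=2 -> substrate=0 bound=3 product=0
t=2: arr=2 -> substrate=2 bound=3 product=0
t=3: arr=0 -> substrate=2 bound=3 product=0
t=4: arr=3 -> substrate=4 bound=3 product=1
t=5: arr=2 -> substrate=4 bound=3 product=3
t=6: arr=0 -> substrate=4 bound=3 product=3
t=7: arr=3 -> substrate=7 bound=3 product=3
t=8: arr=2 -> substrate=8 bound=3 product=4
t=9: arr=2 -> substrate=8 bound=3 product=6
t=10: arr=0 -> substrate=8 bound=3 product=6
t=11: arr=0 -> substrate=8 bound=3 product=6

Answer: 6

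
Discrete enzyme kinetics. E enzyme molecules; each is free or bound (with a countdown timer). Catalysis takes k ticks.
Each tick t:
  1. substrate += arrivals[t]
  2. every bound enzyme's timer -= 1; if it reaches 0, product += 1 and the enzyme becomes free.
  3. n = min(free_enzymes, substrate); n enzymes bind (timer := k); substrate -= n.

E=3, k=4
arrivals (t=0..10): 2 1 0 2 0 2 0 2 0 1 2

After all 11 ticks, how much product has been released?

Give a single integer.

Answer: 6

Derivation:
t=0: arr=2 -> substrate=0 bound=2 product=0
t=1: arr=1 -> substrate=0 bound=3 product=0
t=2: arr=0 -> substrate=0 bound=3 product=0
t=3: arr=2 -> substrate=2 bound=3 product=0
t=4: arr=0 -> substrate=0 bound=3 product=2
t=5: arr=2 -> substrate=1 bound=3 product=3
t=6: arr=0 -> substrate=1 bound=3 product=3
t=7: arr=2 -> substrate=3 bound=3 product=3
t=8: arr=0 -> substrate=1 bound=3 product=5
t=9: arr=1 -> substrate=1 bound=3 product=6
t=10: arr=2 -> substrate=3 bound=3 product=6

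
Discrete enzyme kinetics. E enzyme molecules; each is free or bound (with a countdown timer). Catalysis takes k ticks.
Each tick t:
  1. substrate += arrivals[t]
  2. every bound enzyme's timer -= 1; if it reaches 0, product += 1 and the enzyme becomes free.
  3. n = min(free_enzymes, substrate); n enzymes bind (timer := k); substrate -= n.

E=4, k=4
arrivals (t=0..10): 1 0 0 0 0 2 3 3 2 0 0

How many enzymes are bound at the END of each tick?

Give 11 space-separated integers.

Answer: 1 1 1 1 0 2 4 4 4 4 4

Derivation:
t=0: arr=1 -> substrate=0 bound=1 product=0
t=1: arr=0 -> substrate=0 bound=1 product=0
t=2: arr=0 -> substrate=0 bound=1 product=0
t=3: arr=0 -> substrate=0 bound=1 product=0
t=4: arr=0 -> substrate=0 bound=0 product=1
t=5: arr=2 -> substrate=0 bound=2 product=1
t=6: arr=3 -> substrate=1 bound=4 product=1
t=7: arr=3 -> substrate=4 bound=4 product=1
t=8: arr=2 -> substrate=6 bound=4 product=1
t=9: arr=0 -> substrate=4 bound=4 product=3
t=10: arr=0 -> substrate=2 bound=4 product=5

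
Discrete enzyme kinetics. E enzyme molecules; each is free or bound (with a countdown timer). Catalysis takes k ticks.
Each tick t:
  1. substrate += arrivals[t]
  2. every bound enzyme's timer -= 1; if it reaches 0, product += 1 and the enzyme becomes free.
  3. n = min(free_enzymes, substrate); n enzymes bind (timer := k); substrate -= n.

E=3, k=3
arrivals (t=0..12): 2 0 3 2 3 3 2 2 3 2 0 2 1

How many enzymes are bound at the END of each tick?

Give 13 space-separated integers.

t=0: arr=2 -> substrate=0 bound=2 product=0
t=1: arr=0 -> substrate=0 bound=2 product=0
t=2: arr=3 -> substrate=2 bound=3 product=0
t=3: arr=2 -> substrate=2 bound=3 product=2
t=4: arr=3 -> substrate=5 bound=3 product=2
t=5: arr=3 -> substrate=7 bound=3 product=3
t=6: arr=2 -> substrate=7 bound=3 product=5
t=7: arr=2 -> substrate=9 bound=3 product=5
t=8: arr=3 -> substrate=11 bound=3 product=6
t=9: arr=2 -> substrate=11 bound=3 product=8
t=10: arr=0 -> substrate=11 bound=3 product=8
t=11: arr=2 -> substrate=12 bound=3 product=9
t=12: arr=1 -> substrate=11 bound=3 product=11

Answer: 2 2 3 3 3 3 3 3 3 3 3 3 3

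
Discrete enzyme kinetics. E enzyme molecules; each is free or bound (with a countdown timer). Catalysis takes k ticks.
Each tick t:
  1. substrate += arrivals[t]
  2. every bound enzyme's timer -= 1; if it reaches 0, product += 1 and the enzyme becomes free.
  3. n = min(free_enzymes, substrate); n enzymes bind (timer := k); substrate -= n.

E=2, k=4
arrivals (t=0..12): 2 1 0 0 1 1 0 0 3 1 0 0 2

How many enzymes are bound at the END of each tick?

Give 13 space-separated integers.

t=0: arr=2 -> substrate=0 bound=2 product=0
t=1: arr=1 -> substrate=1 bound=2 product=0
t=2: arr=0 -> substrate=1 bound=2 product=0
t=3: arr=0 -> substrate=1 bound=2 product=0
t=4: arr=1 -> substrate=0 bound=2 product=2
t=5: arr=1 -> substrate=1 bound=2 product=2
t=6: arr=0 -> substrate=1 bound=2 product=2
t=7: arr=0 -> substrate=1 bound=2 product=2
t=8: arr=3 -> substrate=2 bound=2 product=4
t=9: arr=1 -> substrate=3 bound=2 product=4
t=10: arr=0 -> substrate=3 bound=2 product=4
t=11: arr=0 -> substrate=3 bound=2 product=4
t=12: arr=2 -> substrate=3 bound=2 product=6

Answer: 2 2 2 2 2 2 2 2 2 2 2 2 2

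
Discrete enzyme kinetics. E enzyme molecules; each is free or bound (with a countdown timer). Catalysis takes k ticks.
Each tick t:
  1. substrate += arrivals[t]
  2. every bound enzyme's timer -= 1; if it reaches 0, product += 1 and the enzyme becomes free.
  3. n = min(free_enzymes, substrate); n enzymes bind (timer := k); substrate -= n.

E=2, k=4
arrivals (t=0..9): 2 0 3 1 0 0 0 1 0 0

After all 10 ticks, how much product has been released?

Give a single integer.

t=0: arr=2 -> substrate=0 bound=2 product=0
t=1: arr=0 -> substrate=0 bound=2 product=0
t=2: arr=3 -> substrate=3 bound=2 product=0
t=3: arr=1 -> substrate=4 bound=2 product=0
t=4: arr=0 -> substrate=2 bound=2 product=2
t=5: arr=0 -> substrate=2 bound=2 product=2
t=6: arr=0 -> substrate=2 bound=2 product=2
t=7: arr=1 -> substrate=3 bound=2 product=2
t=8: arr=0 -> substrate=1 bound=2 product=4
t=9: arr=0 -> substrate=1 bound=2 product=4

Answer: 4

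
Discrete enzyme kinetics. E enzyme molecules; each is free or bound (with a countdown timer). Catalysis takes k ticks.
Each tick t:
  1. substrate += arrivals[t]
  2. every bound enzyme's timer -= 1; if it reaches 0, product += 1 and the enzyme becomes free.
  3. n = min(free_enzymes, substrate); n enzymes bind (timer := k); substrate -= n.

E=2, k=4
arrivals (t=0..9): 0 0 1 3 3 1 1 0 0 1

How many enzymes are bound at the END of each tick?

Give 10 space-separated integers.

Answer: 0 0 1 2 2 2 2 2 2 2

Derivation:
t=0: arr=0 -> substrate=0 bound=0 product=0
t=1: arr=0 -> substrate=0 bound=0 product=0
t=2: arr=1 -> substrate=0 bound=1 product=0
t=3: arr=3 -> substrate=2 bound=2 product=0
t=4: arr=3 -> substrate=5 bound=2 product=0
t=5: arr=1 -> substrate=6 bound=2 product=0
t=6: arr=1 -> substrate=6 bound=2 product=1
t=7: arr=0 -> substrate=5 bound=2 product=2
t=8: arr=0 -> substrate=5 bound=2 product=2
t=9: arr=1 -> substrate=6 bound=2 product=2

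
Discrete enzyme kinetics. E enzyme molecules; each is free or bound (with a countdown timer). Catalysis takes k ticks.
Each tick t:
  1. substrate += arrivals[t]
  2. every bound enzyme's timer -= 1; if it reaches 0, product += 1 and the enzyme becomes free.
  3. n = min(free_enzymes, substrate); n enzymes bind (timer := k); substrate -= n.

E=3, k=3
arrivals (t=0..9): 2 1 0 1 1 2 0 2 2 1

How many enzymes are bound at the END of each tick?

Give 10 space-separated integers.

t=0: arr=2 -> substrate=0 bound=2 product=0
t=1: arr=1 -> substrate=0 bound=3 product=0
t=2: arr=0 -> substrate=0 bound=3 product=0
t=3: arr=1 -> substrate=0 bound=2 product=2
t=4: arr=1 -> substrate=0 bound=2 product=3
t=5: arr=2 -> substrate=1 bound=3 product=3
t=6: arr=0 -> substrate=0 bound=3 product=4
t=7: arr=2 -> substrate=1 bound=3 product=5
t=8: arr=2 -> substrate=2 bound=3 product=6
t=9: arr=1 -> substrate=2 bound=3 product=7

Answer: 2 3 3 2 2 3 3 3 3 3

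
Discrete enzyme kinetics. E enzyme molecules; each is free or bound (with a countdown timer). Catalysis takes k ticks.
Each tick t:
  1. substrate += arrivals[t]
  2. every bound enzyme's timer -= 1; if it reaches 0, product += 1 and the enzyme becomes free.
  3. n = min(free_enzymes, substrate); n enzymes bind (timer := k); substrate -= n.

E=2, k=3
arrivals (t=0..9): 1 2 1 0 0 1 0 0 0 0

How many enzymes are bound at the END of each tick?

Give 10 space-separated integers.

Answer: 1 2 2 2 2 2 2 1 1 0

Derivation:
t=0: arr=1 -> substrate=0 bound=1 product=0
t=1: arr=2 -> substrate=1 bound=2 product=0
t=2: arr=1 -> substrate=2 bound=2 product=0
t=3: arr=0 -> substrate=1 bound=2 product=1
t=4: arr=0 -> substrate=0 bound=2 product=2
t=5: arr=1 -> substrate=1 bound=2 product=2
t=6: arr=0 -> substrate=0 bound=2 product=3
t=7: arr=0 -> substrate=0 bound=1 product=4
t=8: arr=0 -> substrate=0 bound=1 product=4
t=9: arr=0 -> substrate=0 bound=0 product=5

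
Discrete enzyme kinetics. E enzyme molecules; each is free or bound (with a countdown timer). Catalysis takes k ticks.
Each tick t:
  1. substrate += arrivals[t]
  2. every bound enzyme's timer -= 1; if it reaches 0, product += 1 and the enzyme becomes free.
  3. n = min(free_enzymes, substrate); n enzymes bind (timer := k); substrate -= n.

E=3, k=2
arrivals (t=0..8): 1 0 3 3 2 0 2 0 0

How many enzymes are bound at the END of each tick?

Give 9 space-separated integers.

t=0: arr=1 -> substrate=0 bound=1 product=0
t=1: arr=0 -> substrate=0 bound=1 product=0
t=2: arr=3 -> substrate=0 bound=3 product=1
t=3: arr=3 -> substrate=3 bound=3 product=1
t=4: arr=2 -> substrate=2 bound=3 product=4
t=5: arr=0 -> substrate=2 bound=3 product=4
t=6: arr=2 -> substrate=1 bound=3 product=7
t=7: arr=0 -> substrate=1 bound=3 product=7
t=8: arr=0 -> substrate=0 bound=1 product=10

Answer: 1 1 3 3 3 3 3 3 1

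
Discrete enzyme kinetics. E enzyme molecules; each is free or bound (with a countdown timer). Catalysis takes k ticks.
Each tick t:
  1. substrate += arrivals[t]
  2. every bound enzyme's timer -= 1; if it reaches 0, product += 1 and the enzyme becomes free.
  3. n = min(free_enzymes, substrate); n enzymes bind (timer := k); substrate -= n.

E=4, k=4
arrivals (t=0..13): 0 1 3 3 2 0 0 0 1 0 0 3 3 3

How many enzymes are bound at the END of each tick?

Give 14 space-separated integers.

t=0: arr=0 -> substrate=0 bound=0 product=0
t=1: arr=1 -> substrate=0 bound=1 product=0
t=2: arr=3 -> substrate=0 bound=4 product=0
t=3: arr=3 -> substrate=3 bound=4 product=0
t=4: arr=2 -> substrate=5 bound=4 product=0
t=5: arr=0 -> substrate=4 bound=4 product=1
t=6: arr=0 -> substrate=1 bound=4 product=4
t=7: arr=0 -> substrate=1 bound=4 product=4
t=8: arr=1 -> substrate=2 bound=4 product=4
t=9: arr=0 -> substrate=1 bound=4 product=5
t=10: arr=0 -> substrate=0 bound=2 product=8
t=11: arr=3 -> substrate=1 bound=4 product=8
t=12: arr=3 -> substrate=4 bound=4 product=8
t=13: arr=3 -> substrate=6 bound=4 product=9

Answer: 0 1 4 4 4 4 4 4 4 4 2 4 4 4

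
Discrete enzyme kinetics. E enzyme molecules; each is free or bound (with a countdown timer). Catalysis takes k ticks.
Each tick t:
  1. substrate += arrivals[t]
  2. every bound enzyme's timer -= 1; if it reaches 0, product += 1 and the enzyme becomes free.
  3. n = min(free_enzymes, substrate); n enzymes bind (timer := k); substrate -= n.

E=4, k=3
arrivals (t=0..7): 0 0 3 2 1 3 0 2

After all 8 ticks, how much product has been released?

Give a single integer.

t=0: arr=0 -> substrate=0 bound=0 product=0
t=1: arr=0 -> substrate=0 bound=0 product=0
t=2: arr=3 -> substrate=0 bound=3 product=0
t=3: arr=2 -> substrate=1 bound=4 product=0
t=4: arr=1 -> substrate=2 bound=4 product=0
t=5: arr=3 -> substrate=2 bound=4 product=3
t=6: arr=0 -> substrate=1 bound=4 product=4
t=7: arr=2 -> substrate=3 bound=4 product=4

Answer: 4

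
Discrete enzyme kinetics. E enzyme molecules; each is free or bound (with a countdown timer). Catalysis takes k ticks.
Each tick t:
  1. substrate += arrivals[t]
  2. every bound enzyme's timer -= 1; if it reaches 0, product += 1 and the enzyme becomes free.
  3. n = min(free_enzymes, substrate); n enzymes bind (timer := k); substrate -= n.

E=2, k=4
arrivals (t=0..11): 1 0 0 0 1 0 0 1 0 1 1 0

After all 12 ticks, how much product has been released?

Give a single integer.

t=0: arr=1 -> substrate=0 bound=1 product=0
t=1: arr=0 -> substrate=0 bound=1 product=0
t=2: arr=0 -> substrate=0 bound=1 product=0
t=3: arr=0 -> substrate=0 bound=1 product=0
t=4: arr=1 -> substrate=0 bound=1 product=1
t=5: arr=0 -> substrate=0 bound=1 product=1
t=6: arr=0 -> substrate=0 bound=1 product=1
t=7: arr=1 -> substrate=0 bound=2 product=1
t=8: arr=0 -> substrate=0 bound=1 product=2
t=9: arr=1 -> substrate=0 bound=2 product=2
t=10: arr=1 -> substrate=1 bound=2 product=2
t=11: arr=0 -> substrate=0 bound=2 product=3

Answer: 3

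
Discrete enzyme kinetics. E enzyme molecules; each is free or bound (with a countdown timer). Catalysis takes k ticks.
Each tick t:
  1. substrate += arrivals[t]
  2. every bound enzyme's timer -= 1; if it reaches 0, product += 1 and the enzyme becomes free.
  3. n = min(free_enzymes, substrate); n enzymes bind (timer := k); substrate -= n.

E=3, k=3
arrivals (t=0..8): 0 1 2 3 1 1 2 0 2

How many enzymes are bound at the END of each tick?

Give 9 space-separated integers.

Answer: 0 1 3 3 3 3 3 3 3

Derivation:
t=0: arr=0 -> substrate=0 bound=0 product=0
t=1: arr=1 -> substrate=0 bound=1 product=0
t=2: arr=2 -> substrate=0 bound=3 product=0
t=3: arr=3 -> substrate=3 bound=3 product=0
t=4: arr=1 -> substrate=3 bound=3 product=1
t=5: arr=1 -> substrate=2 bound=3 product=3
t=6: arr=2 -> substrate=4 bound=3 product=3
t=7: arr=0 -> substrate=3 bound=3 product=4
t=8: arr=2 -> substrate=3 bound=3 product=6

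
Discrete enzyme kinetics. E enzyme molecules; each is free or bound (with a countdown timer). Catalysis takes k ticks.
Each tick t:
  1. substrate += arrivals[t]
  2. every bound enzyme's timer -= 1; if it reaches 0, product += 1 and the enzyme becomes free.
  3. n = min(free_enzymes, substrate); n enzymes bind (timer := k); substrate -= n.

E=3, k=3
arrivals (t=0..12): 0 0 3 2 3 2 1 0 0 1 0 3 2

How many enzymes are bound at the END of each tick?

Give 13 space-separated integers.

t=0: arr=0 -> substrate=0 bound=0 product=0
t=1: arr=0 -> substrate=0 bound=0 product=0
t=2: arr=3 -> substrate=0 bound=3 product=0
t=3: arr=2 -> substrate=2 bound=3 product=0
t=4: arr=3 -> substrate=5 bound=3 product=0
t=5: arr=2 -> substrate=4 bound=3 product=3
t=6: arr=1 -> substrate=5 bound=3 product=3
t=7: arr=0 -> substrate=5 bound=3 product=3
t=8: arr=0 -> substrate=2 bound=3 product=6
t=9: arr=1 -> substrate=3 bound=3 product=6
t=10: arr=0 -> substrate=3 bound=3 product=6
t=11: arr=3 -> substrate=3 bound=3 product=9
t=12: arr=2 -> substrate=5 bound=3 product=9

Answer: 0 0 3 3 3 3 3 3 3 3 3 3 3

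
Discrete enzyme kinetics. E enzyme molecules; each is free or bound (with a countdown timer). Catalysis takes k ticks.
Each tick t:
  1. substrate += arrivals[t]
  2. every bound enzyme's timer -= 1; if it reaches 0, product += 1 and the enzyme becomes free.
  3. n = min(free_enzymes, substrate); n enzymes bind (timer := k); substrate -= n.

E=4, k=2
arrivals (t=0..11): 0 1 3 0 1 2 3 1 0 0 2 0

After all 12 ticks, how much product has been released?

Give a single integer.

t=0: arr=0 -> substrate=0 bound=0 product=0
t=1: arr=1 -> substrate=0 bound=1 product=0
t=2: arr=3 -> substrate=0 bound=4 product=0
t=3: arr=0 -> substrate=0 bound=3 product=1
t=4: arr=1 -> substrate=0 bound=1 product=4
t=5: arr=2 -> substrate=0 bound=3 product=4
t=6: arr=3 -> substrate=1 bound=4 product=5
t=7: arr=1 -> substrate=0 bound=4 product=7
t=8: arr=0 -> substrate=0 bound=2 product=9
t=9: arr=0 -> substrate=0 bound=0 product=11
t=10: arr=2 -> substrate=0 bound=2 product=11
t=11: arr=0 -> substrate=0 bound=2 product=11

Answer: 11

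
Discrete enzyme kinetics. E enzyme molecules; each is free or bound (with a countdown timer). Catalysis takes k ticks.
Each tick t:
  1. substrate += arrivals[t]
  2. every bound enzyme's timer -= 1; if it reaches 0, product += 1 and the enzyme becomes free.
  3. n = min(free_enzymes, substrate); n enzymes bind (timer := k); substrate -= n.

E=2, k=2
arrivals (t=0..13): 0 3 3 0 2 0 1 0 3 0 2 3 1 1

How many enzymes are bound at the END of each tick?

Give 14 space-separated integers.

Answer: 0 2 2 2 2 2 2 2 2 2 2 2 2 2

Derivation:
t=0: arr=0 -> substrate=0 bound=0 product=0
t=1: arr=3 -> substrate=1 bound=2 product=0
t=2: arr=3 -> substrate=4 bound=2 product=0
t=3: arr=0 -> substrate=2 bound=2 product=2
t=4: arr=2 -> substrate=4 bound=2 product=2
t=5: arr=0 -> substrate=2 bound=2 product=4
t=6: arr=1 -> substrate=3 bound=2 product=4
t=7: arr=0 -> substrate=1 bound=2 product=6
t=8: arr=3 -> substrate=4 bound=2 product=6
t=9: arr=0 -> substrate=2 bound=2 product=8
t=10: arr=2 -> substrate=4 bound=2 product=8
t=11: arr=3 -> substrate=5 bound=2 product=10
t=12: arr=1 -> substrate=6 bound=2 product=10
t=13: arr=1 -> substrate=5 bound=2 product=12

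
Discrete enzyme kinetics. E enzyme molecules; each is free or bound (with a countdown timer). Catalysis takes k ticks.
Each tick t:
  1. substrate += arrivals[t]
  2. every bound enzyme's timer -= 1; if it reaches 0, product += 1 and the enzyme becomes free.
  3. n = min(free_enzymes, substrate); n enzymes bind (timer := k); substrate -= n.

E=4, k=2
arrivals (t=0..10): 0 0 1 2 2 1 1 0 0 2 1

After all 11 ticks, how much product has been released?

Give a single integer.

t=0: arr=0 -> substrate=0 bound=0 product=0
t=1: arr=0 -> substrate=0 bound=0 product=0
t=2: arr=1 -> substrate=0 bound=1 product=0
t=3: arr=2 -> substrate=0 bound=3 product=0
t=4: arr=2 -> substrate=0 bound=4 product=1
t=5: arr=1 -> substrate=0 bound=3 product=3
t=6: arr=1 -> substrate=0 bound=2 product=5
t=7: arr=0 -> substrate=0 bound=1 product=6
t=8: arr=0 -> substrate=0 bound=0 product=7
t=9: arr=2 -> substrate=0 bound=2 product=7
t=10: arr=1 -> substrate=0 bound=3 product=7

Answer: 7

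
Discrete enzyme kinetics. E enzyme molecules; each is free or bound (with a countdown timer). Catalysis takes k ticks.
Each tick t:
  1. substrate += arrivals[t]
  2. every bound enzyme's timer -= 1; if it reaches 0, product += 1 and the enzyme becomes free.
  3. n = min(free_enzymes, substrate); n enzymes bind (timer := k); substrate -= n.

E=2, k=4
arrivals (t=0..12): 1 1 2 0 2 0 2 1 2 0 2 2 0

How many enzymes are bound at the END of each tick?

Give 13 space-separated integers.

t=0: arr=1 -> substrate=0 bound=1 product=0
t=1: arr=1 -> substrate=0 bound=2 product=0
t=2: arr=2 -> substrate=2 bound=2 product=0
t=3: arr=0 -> substrate=2 bound=2 product=0
t=4: arr=2 -> substrate=3 bound=2 product=1
t=5: arr=0 -> substrate=2 bound=2 product=2
t=6: arr=2 -> substrate=4 bound=2 product=2
t=7: arr=1 -> substrate=5 bound=2 product=2
t=8: arr=2 -> substrate=6 bound=2 product=3
t=9: arr=0 -> substrate=5 bound=2 product=4
t=10: arr=2 -> substrate=7 bound=2 product=4
t=11: arr=2 -> substrate=9 bound=2 product=4
t=12: arr=0 -> substrate=8 bound=2 product=5

Answer: 1 2 2 2 2 2 2 2 2 2 2 2 2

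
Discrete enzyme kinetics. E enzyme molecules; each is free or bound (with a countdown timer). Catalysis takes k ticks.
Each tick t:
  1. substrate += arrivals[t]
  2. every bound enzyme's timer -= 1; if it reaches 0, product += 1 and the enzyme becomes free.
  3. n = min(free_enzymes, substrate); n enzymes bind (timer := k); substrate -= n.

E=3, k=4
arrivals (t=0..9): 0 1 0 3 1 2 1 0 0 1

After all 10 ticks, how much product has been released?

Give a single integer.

Answer: 4

Derivation:
t=0: arr=0 -> substrate=0 bound=0 product=0
t=1: arr=1 -> substrate=0 bound=1 product=0
t=2: arr=0 -> substrate=0 bound=1 product=0
t=3: arr=3 -> substrate=1 bound=3 product=0
t=4: arr=1 -> substrate=2 bound=3 product=0
t=5: arr=2 -> substrate=3 bound=3 product=1
t=6: arr=1 -> substrate=4 bound=3 product=1
t=7: arr=0 -> substrate=2 bound=3 product=3
t=8: arr=0 -> substrate=2 bound=3 product=3
t=9: arr=1 -> substrate=2 bound=3 product=4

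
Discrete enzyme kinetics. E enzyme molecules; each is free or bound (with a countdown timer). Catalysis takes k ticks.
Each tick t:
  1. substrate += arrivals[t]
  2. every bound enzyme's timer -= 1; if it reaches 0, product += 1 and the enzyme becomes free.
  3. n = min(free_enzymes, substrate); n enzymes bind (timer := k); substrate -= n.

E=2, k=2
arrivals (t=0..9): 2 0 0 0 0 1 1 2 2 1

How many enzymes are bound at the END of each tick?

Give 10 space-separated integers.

t=0: arr=2 -> substrate=0 bound=2 product=0
t=1: arr=0 -> substrate=0 bound=2 product=0
t=2: arr=0 -> substrate=0 bound=0 product=2
t=3: arr=0 -> substrate=0 bound=0 product=2
t=4: arr=0 -> substrate=0 bound=0 product=2
t=5: arr=1 -> substrate=0 bound=1 product=2
t=6: arr=1 -> substrate=0 bound=2 product=2
t=7: arr=2 -> substrate=1 bound=2 product=3
t=8: arr=2 -> substrate=2 bound=2 product=4
t=9: arr=1 -> substrate=2 bound=2 product=5

Answer: 2 2 0 0 0 1 2 2 2 2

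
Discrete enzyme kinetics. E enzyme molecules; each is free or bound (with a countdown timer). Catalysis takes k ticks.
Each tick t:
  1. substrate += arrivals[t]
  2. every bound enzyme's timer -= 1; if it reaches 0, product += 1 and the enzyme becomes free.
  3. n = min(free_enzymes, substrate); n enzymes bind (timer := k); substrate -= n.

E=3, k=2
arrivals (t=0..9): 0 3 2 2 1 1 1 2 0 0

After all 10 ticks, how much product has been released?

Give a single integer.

t=0: arr=0 -> substrate=0 bound=0 product=0
t=1: arr=3 -> substrate=0 bound=3 product=0
t=2: arr=2 -> substrate=2 bound=3 product=0
t=3: arr=2 -> substrate=1 bound=3 product=3
t=4: arr=1 -> substrate=2 bound=3 product=3
t=5: arr=1 -> substrate=0 bound=3 product=6
t=6: arr=1 -> substrate=1 bound=3 product=6
t=7: arr=2 -> substrate=0 bound=3 product=9
t=8: arr=0 -> substrate=0 bound=3 product=9
t=9: arr=0 -> substrate=0 bound=0 product=12

Answer: 12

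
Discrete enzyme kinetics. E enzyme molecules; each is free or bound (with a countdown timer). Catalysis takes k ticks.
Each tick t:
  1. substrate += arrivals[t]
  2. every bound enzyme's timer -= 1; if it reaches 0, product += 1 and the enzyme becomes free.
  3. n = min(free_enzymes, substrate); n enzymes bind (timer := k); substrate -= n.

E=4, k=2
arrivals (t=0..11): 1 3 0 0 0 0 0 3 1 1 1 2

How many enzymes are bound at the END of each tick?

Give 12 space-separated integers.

Answer: 1 4 3 0 0 0 0 3 4 2 2 3

Derivation:
t=0: arr=1 -> substrate=0 bound=1 product=0
t=1: arr=3 -> substrate=0 bound=4 product=0
t=2: arr=0 -> substrate=0 bound=3 product=1
t=3: arr=0 -> substrate=0 bound=0 product=4
t=4: arr=0 -> substrate=0 bound=0 product=4
t=5: arr=0 -> substrate=0 bound=0 product=4
t=6: arr=0 -> substrate=0 bound=0 product=4
t=7: arr=3 -> substrate=0 bound=3 product=4
t=8: arr=1 -> substrate=0 bound=4 product=4
t=9: arr=1 -> substrate=0 bound=2 product=7
t=10: arr=1 -> substrate=0 bound=2 product=8
t=11: arr=2 -> substrate=0 bound=3 product=9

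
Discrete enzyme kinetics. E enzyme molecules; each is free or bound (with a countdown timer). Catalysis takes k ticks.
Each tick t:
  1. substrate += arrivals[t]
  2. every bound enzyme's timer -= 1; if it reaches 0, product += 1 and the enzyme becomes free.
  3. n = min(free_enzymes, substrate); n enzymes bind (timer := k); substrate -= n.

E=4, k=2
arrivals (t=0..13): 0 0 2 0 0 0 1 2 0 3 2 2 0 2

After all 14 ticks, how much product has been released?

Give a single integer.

t=0: arr=0 -> substrate=0 bound=0 product=0
t=1: arr=0 -> substrate=0 bound=0 product=0
t=2: arr=2 -> substrate=0 bound=2 product=0
t=3: arr=0 -> substrate=0 bound=2 product=0
t=4: arr=0 -> substrate=0 bound=0 product=2
t=5: arr=0 -> substrate=0 bound=0 product=2
t=6: arr=1 -> substrate=0 bound=1 product=2
t=7: arr=2 -> substrate=0 bound=3 product=2
t=8: arr=0 -> substrate=0 bound=2 product=3
t=9: arr=3 -> substrate=0 bound=3 product=5
t=10: arr=2 -> substrate=1 bound=4 product=5
t=11: arr=2 -> substrate=0 bound=4 product=8
t=12: arr=0 -> substrate=0 bound=3 product=9
t=13: arr=2 -> substrate=0 bound=2 product=12

Answer: 12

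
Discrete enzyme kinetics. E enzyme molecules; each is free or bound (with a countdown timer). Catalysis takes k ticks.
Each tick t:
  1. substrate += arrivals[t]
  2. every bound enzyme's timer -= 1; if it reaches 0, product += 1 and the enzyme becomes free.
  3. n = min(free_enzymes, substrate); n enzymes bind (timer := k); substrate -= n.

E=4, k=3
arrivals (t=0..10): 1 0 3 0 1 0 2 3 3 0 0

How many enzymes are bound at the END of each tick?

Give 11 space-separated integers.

Answer: 1 1 4 3 4 1 3 4 4 4 4

Derivation:
t=0: arr=1 -> substrate=0 bound=1 product=0
t=1: arr=0 -> substrate=0 bound=1 product=0
t=2: arr=3 -> substrate=0 bound=4 product=0
t=3: arr=0 -> substrate=0 bound=3 product=1
t=4: arr=1 -> substrate=0 bound=4 product=1
t=5: arr=0 -> substrate=0 bound=1 product=4
t=6: arr=2 -> substrate=0 bound=3 product=4
t=7: arr=3 -> substrate=1 bound=4 product=5
t=8: arr=3 -> substrate=4 bound=4 product=5
t=9: arr=0 -> substrate=2 bound=4 product=7
t=10: arr=0 -> substrate=0 bound=4 product=9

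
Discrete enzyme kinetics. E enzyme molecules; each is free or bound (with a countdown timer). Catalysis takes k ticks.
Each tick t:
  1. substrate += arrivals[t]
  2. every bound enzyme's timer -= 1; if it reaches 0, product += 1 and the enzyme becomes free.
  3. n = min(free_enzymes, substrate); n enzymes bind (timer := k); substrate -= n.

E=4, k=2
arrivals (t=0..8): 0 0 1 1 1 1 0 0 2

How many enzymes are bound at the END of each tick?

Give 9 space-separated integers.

Answer: 0 0 1 2 2 2 1 0 2

Derivation:
t=0: arr=0 -> substrate=0 bound=0 product=0
t=1: arr=0 -> substrate=0 bound=0 product=0
t=2: arr=1 -> substrate=0 bound=1 product=0
t=3: arr=1 -> substrate=0 bound=2 product=0
t=4: arr=1 -> substrate=0 bound=2 product=1
t=5: arr=1 -> substrate=0 bound=2 product=2
t=6: arr=0 -> substrate=0 bound=1 product=3
t=7: arr=0 -> substrate=0 bound=0 product=4
t=8: arr=2 -> substrate=0 bound=2 product=4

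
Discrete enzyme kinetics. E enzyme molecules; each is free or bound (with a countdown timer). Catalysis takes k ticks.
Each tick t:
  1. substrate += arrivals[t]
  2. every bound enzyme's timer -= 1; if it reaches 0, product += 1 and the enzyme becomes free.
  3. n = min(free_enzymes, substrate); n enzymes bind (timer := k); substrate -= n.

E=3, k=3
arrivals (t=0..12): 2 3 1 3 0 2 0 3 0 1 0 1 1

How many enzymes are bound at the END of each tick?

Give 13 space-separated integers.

Answer: 2 3 3 3 3 3 3 3 3 3 3 3 3

Derivation:
t=0: arr=2 -> substrate=0 bound=2 product=0
t=1: arr=3 -> substrate=2 bound=3 product=0
t=2: arr=1 -> substrate=3 bound=3 product=0
t=3: arr=3 -> substrate=4 bound=3 product=2
t=4: arr=0 -> substrate=3 bound=3 product=3
t=5: arr=2 -> substrate=5 bound=3 product=3
t=6: arr=0 -> substrate=3 bound=3 product=5
t=7: arr=3 -> substrate=5 bound=3 product=6
t=8: arr=0 -> substrate=5 bound=3 product=6
t=9: arr=1 -> substrate=4 bound=3 product=8
t=10: arr=0 -> substrate=3 bound=3 product=9
t=11: arr=1 -> substrate=4 bound=3 product=9
t=12: arr=1 -> substrate=3 bound=3 product=11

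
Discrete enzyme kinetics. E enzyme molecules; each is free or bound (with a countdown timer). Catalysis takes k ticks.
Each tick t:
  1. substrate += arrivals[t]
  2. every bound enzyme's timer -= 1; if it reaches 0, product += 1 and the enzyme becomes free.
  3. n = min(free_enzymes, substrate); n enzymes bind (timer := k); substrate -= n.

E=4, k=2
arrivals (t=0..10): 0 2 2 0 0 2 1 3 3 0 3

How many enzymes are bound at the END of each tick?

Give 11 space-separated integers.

t=0: arr=0 -> substrate=0 bound=0 product=0
t=1: arr=2 -> substrate=0 bound=2 product=0
t=2: arr=2 -> substrate=0 bound=4 product=0
t=3: arr=0 -> substrate=0 bound=2 product=2
t=4: arr=0 -> substrate=0 bound=0 product=4
t=5: arr=2 -> substrate=0 bound=2 product=4
t=6: arr=1 -> substrate=0 bound=3 product=4
t=7: arr=3 -> substrate=0 bound=4 product=6
t=8: arr=3 -> substrate=2 bound=4 product=7
t=9: arr=0 -> substrate=0 bound=3 product=10
t=10: arr=3 -> substrate=1 bound=4 product=11

Answer: 0 2 4 2 0 2 3 4 4 3 4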